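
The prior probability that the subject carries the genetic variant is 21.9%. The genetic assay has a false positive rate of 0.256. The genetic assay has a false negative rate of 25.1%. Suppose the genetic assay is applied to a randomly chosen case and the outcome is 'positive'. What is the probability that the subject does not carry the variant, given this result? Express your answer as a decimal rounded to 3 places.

P(¬H | E) ≈ 0.549

Let H be the event that the subject carries the genetic variant. P(H) = 0.219, so P(¬H) = 0.781. With E the 'positive' result, P(E|H) = 0.749 and P(E|¬H) = 0.256.
P(E) = 0.749·0.219 + 0.256·0.781 = 0.16403 + 0.19994 = 0.36397.
By Bayes' theorem, P(H|E) = 0.16403 / 0.36397 = 0.451. Hence P(¬H|E) = 1 − 0.451 = 0.549.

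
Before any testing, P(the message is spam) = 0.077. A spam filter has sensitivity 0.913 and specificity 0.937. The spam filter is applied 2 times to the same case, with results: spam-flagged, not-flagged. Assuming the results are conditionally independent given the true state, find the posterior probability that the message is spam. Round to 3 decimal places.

Posterior P(H) ≈ 0.101

With H the event that the message is spam, the joint likelihood of the observed sequence is P(data|H) = 0.913·0.087 = 0.079431 and P(data|¬H) = 0.063·0.937 = 0.059031.
Bayes: P(H|data) = 0.077·0.079431 / (0.077·0.079431 + 0.923·0.059031) = 0.0061162/0.060602 = 0.1009.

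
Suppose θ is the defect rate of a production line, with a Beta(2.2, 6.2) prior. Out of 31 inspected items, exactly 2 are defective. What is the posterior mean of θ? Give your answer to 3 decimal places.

Posterior mean ≈ 0.107

Observing 2 successes and 29 failures updates Beta(2.2, 6.2) by adding the success and failure counts to the two shape parameters: α = 2.2+2 = 4.2, β = 6.2+29 = 35.2.
Posterior mean = α/(α+β) = 4.2/39.4 = 0.107.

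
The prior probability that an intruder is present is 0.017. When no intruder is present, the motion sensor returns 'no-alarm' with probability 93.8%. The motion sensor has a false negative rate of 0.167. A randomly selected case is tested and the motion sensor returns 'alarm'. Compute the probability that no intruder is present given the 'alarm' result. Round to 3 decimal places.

Write H for 'an intruder is present'. Prior odds H:¬H = 0.017/0.983 = 0.017294. For the 'alarm' outcome, the likelihood ratio is 0.833/0.062 = 13.435.
Posterior odds = 0.017294 × 13.435 = 0.23235, so P(H|E) = 0.23235/(1+0.23235) = 0.189. Then P(¬H|E) = 1 − 0.189 = 0.811.

P(¬H | E) ≈ 0.811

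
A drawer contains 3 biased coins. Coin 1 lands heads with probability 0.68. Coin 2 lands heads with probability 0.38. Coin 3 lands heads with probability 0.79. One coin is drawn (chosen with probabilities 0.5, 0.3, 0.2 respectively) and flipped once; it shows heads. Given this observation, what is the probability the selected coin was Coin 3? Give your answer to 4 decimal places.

Tabulate prior·likelihood by source: [1] prior 0.5, lik 0.68, product 0.3400; [2] prior 0.3, lik 0.38, product 0.1140; [3] prior 0.2, lik 0.79, product 0.1580.
Normalizing constant = 0.61200; the posterior for Coin 3 is its product over the sum, 0.1580/0.61200 = 0.2582.

Posterior probability ≈ 0.2582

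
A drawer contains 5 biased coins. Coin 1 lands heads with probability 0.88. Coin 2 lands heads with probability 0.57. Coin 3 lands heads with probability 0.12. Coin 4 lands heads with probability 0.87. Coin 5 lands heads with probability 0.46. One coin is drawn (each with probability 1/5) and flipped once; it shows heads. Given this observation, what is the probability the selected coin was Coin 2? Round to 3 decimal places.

P(heads|C1) = 0.88; P(heads|C2) = 0.57; P(heads|C3) = 0.12; P(heads|C4) = 0.87; P(heads|C5) = 0.46.
Prior × likelihood for each source: 0.2·0.88=0.1760, 0.2·0.57=0.1140, 0.2·0.12=0.02400, 0.2·0.87=0.1740, 0.2·0.46=0.09200. Summing gives P(heads) = 0.58000.
P(Coin 2 | heads) = 0.1140 / 0.58000 = 0.197.

Posterior probability ≈ 0.197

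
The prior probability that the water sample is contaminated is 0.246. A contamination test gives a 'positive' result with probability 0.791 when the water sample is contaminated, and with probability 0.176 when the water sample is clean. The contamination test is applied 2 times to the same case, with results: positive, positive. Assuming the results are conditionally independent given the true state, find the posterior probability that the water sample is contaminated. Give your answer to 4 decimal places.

Let H be the event that the water sample is contaminated; start with P(H) = 0.246. P('positive'|H) = 0.791, P('positive'|¬H) = 0.176.
Update on result 1 ('positive'): P(H) ← 0.791·0.2460 / (0.791·0.2460 + 0.176·0.7540) = 0.19459/0.32729 = 0.5945.
Update on result 2 ('positive'): P(H) ← 0.791·0.5945 / (0.791·0.5945 + 0.176·0.4055) = 0.47028/0.54164 = 0.8682.

Posterior P(H) ≈ 0.8682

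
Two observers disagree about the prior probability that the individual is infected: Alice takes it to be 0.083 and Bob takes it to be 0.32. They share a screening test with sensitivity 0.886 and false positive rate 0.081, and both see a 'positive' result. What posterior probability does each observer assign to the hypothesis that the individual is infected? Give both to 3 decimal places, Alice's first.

Alice: 0.498; Bob: 0.837

P('+'|H) = 0.886, P('+'|¬H) = 0.081.
Alice: numerator 0.886·0.083 = 0.073538; evidence = 0.073538+0.081·0.917 = 0.14782; posterior = 0.498.
Bob: numerator 0.886·0.32 = 0.28352; evidence = 0.28352+0.081·0.68 = 0.33860; posterior = 0.837.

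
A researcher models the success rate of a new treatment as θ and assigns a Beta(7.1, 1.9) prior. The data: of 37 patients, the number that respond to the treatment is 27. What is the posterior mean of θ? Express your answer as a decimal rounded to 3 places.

Observing 27 successes and 10 failures updates Beta(7.1, 1.9) by adding the success and failure counts to the two shape parameters: α = 7.1+27 = 34.1, β = 1.9+10 = 11.9.
E[θ | data] = 34.1/(34.1+11.9) = 0.741.

Posterior mean ≈ 0.741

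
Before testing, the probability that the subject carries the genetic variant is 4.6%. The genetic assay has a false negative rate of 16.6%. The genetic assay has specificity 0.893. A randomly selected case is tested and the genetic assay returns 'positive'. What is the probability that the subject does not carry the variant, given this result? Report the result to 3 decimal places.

Let H be the event that the subject carries the genetic variant. P(H) = 0.046, so P(¬H) = 0.954. With E the 'positive' result, P(E|H) = 0.834 and P(E|¬H) = 0.107.
P(E) = 0.834·0.046 + 0.107·0.954 = 0.038364 + 0.10208 = 0.14044.
By Bayes' theorem, P(H|E) = 0.038364 / 0.14044 = 0.273. Hence P(¬H|E) = 1 − 0.273 = 0.727.

P(¬H | E) ≈ 0.727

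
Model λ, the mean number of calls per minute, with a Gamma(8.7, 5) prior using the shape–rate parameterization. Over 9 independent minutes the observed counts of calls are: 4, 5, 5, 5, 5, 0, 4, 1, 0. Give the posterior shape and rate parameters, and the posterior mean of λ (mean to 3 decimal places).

Posterior: Gamma(shape=37.7, rate=14); mean ≈ 2.693

Total count ∑xᵢ = 29 over n = 9 minutes.
Gamma is conjugate to the Poisson likelihood: posterior is Gamma(shape = 8.7+29 = 37.7, rate = 5+9 = 14).
Posterior mean = shape/rate = 37.7/14 = 2.693.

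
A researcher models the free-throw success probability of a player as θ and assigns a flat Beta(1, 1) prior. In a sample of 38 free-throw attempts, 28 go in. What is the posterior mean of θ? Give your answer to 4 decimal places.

Posterior mean ≈ 0.7250

The binomial likelihood is conjugate to the Beta prior: with 28 successes and 10 failures, the posterior is Beta(1+28, 1+10) = Beta(29, 11).
E[θ | data] = 29/(29+11) = 0.7250.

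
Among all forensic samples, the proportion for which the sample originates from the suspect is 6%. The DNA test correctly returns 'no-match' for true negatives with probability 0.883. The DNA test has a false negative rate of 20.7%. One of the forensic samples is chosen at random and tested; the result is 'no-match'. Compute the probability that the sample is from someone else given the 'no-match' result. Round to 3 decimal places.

P(¬H | E) ≈ 0.985

Let H be the event that the sample originates from the suspect. P(H) = 0.06, so P(¬H) = 0.94. With E the 'no-match' result, P(E|H) = 0.207 and P(E|¬H) = 0.883.
P(E) = 0.207·0.06 + 0.883·0.94 = 0.012420 + 0.83002 = 0.84244.
By Bayes' theorem, P(H|E) = 0.012420 / 0.84244 = 0.015. Hence P(¬H|E) = 1 − 0.015 = 0.985.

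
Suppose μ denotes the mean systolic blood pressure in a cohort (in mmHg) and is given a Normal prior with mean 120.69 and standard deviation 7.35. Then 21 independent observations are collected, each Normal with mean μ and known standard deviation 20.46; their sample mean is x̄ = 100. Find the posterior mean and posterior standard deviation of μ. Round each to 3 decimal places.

With known σ, the Normal prior is conjugate. Weight on the data is w = (n/σ²)/(n/σ² + 1/τ₀²) = 0.0501658/(0.0501658+0.0185108) = 0.73046.
Posterior mean = w·x̄ + (1−w)·μ₀ = 0.73046·100 + 0.26954·120.69 = 105.577. Posterior variance = 1/(0.0501658+0.0185108) = 14.5610, so SD = 3.816.

Posterior mean ≈ 105.577; posterior SD ≈ 3.816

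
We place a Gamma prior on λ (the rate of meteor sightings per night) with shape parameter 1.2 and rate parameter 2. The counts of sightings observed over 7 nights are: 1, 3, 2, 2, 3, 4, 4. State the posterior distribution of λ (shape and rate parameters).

Total count ∑xᵢ = 19 over n = 7 nights.
Gamma is conjugate to the Poisson likelihood: posterior is Gamma(shape = 1.2+19 = 20.2, rate = 2+7 = 9).

Posterior: Gamma(shape=20.2, rate=9)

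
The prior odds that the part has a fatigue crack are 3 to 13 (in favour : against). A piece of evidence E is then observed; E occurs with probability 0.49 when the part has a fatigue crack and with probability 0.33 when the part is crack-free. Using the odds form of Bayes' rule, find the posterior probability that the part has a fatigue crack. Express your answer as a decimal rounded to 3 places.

Posterior probability ≈ 0.255

Prior odds = 3/13 = 0.23077.
Likelihood ratio for E = 0.49/0.33 = 1.4848.
Posterior odds = prior odds × LR = 0.34266.
Posterior probability = odds/(1+odds) = 0.34266/1.3427 = 0.255.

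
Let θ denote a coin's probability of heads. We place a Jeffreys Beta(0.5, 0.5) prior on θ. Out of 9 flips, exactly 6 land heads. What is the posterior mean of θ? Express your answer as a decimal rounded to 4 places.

Observing 6 successes and 3 failures updates Beta(0.5, 0.5) by adding the success and failure counts to the two shape parameters: α = 0.5+6 = 6.5, β = 0.5+3 = 3.5.
Posterior mean = α/(α+β) = 6.5/10 = 0.6500.

Posterior mean ≈ 0.6500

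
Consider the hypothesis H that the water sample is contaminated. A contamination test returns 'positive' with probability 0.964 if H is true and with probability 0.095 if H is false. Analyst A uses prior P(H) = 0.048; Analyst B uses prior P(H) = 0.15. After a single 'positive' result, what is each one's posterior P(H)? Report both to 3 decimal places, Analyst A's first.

Analyst A: 0.338; Analyst B: 0.642

P('+'|H) = 0.964, P('+'|¬H) = 0.095.
Analyst A: numerator 0.964·0.048 = 0.046272; evidence = 0.046272+0.095·0.952 = 0.13671; posterior = 0.338.
Analyst B: numerator 0.964·0.15 = 0.14460; evidence = 0.14460+0.095·0.85 = 0.22535; posterior = 0.642.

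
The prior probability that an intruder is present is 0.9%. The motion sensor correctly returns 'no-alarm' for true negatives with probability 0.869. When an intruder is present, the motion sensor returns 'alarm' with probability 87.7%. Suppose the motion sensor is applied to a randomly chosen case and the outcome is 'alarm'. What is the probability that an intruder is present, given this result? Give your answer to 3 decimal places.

Let H be the event that an intruder is present. P(H) = 0.009, so P(¬H) = 0.991. With E the 'alarm' result, P(E|H) = 0.877 and P(E|¬H) = 0.131.
P(E) = 0.877·0.009 + 0.131·0.991 = 0.0078930 + 0.12982 = 0.13771.
By Bayes' theorem, P(H|E) = 0.0078930 / 0.13771 = 0.057.

P(H | E) ≈ 0.057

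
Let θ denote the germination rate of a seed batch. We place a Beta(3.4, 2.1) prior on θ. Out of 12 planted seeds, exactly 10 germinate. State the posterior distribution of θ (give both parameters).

The binomial likelihood is conjugate to the Beta prior: with 10 successes and 2 failures, the posterior is Beta(3.4+10, 2.1+2) = Beta(13.4, 4.1).

Posterior: Beta(13.4, 4.1)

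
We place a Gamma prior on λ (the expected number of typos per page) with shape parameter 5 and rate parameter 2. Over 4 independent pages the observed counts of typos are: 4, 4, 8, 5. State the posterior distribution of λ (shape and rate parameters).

Total count ∑xᵢ = 21 over n = 4 pages.
Gamma is conjugate to the Poisson likelihood: posterior is Gamma(shape = 5+21 = 26, rate = 2+4 = 6).

Posterior: Gamma(shape=26, rate=6)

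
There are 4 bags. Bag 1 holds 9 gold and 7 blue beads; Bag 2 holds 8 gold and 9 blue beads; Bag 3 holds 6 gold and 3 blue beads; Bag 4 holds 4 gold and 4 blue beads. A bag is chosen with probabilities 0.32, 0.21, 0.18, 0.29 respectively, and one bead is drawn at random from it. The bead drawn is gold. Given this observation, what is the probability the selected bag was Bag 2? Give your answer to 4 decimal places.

P(gold|Bag 1) = 0.5625; P(gold|Bag 2) = 0.4706; P(gold|Bag 3) = 0.6667; P(gold|Bag 4) = 0.5.
Prior × likelihood for each source: 0.32·0.5625=0.1800, 0.21·0.4706=0.09882, 0.18·0.6667=0.1200, 0.29·0.5=0.1450. Summing gives P(gold) = 0.54382.
P(Bag 2 | gold) = 0.09882 / 0.54382 = 0.1817.

Posterior probability ≈ 0.1817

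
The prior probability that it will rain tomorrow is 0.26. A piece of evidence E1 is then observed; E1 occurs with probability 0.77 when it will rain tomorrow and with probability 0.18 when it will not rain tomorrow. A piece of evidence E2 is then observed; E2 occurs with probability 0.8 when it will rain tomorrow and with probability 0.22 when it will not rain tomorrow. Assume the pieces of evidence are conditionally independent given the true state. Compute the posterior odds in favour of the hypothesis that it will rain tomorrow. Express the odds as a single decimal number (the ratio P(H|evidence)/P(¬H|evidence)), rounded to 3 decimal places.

Prior odds = 0.26/(1−0.26) = 0.35135. In log-odds, ln(0.35135) = -1.0460.
Add log likelihood ratios: ln(4.2778) + ln(3.6364) = 2.7444.
Posterior log-odds = 1.6984, so posterior odds = exp(1.6984) = 5.4655.

Posterior odds ≈ 5.465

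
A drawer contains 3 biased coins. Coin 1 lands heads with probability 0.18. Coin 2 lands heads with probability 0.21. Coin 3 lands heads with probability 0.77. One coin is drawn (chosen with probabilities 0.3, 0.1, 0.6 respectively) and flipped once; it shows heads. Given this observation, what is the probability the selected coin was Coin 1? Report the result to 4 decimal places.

Posterior probability ≈ 0.1006

P(heads|C1) = 0.18; P(heads|C2) = 0.21; P(heads|C3) = 0.77.
Prior × likelihood for each source: 0.3·0.18=0.05400, 0.1·0.21=0.02100, 0.6·0.77=0.4620. Summing gives P(heads) = 0.53700.
P(Coin 1 | heads) = 0.05400 / 0.53700 = 0.1006.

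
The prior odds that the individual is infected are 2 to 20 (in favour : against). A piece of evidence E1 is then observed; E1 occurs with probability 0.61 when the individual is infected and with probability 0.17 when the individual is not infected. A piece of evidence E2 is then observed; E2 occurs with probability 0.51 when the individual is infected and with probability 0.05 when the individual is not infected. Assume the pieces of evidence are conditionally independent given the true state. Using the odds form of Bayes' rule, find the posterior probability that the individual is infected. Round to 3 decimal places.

Prior odds = 2/20 = 0.10000.
Likelihood ratio for E1 = 0.61/0.17 = 3.5882.
Likelihood ratio for E2 = 0.51/0.05 = 10.200.
Posterior odds = prior odds × LR₁ × LR₂ = 3.6600.
Posterior probability = odds/(1+odds) = 3.6600/4.6600 = 0.785.

Posterior probability ≈ 0.785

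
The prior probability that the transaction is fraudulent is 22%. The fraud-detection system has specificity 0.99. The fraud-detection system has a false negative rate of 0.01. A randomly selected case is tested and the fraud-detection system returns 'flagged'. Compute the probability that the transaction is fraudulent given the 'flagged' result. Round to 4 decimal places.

P(H | E) ≈ 0.9654

Let H be the event that the transaction is fraudulent. P(H) = 0.22, so P(¬H) = 0.78. With E the 'flagged' result, P(E|H) = 0.99 and P(E|¬H) = 0.01.
P(E) = 0.99·0.22 + 0.01·0.78 = 0.21780 + 0.0078000 = 0.22560.
By Bayes' theorem, P(H|E) = 0.21780 / 0.22560 = 0.9654.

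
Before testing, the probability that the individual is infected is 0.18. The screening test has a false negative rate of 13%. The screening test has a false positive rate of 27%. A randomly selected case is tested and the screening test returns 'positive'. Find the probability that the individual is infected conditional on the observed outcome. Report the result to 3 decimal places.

Let H be the event that the individual is infected. P(H) = 0.18, so P(¬H) = 0.82. With E the 'positive' result, P(E|H) = 0.87 and P(E|¬H) = 0.27.
P(E) = 0.87·0.18 + 0.27·0.82 = 0.15660 + 0.22140 = 0.37800.
By Bayes' theorem, P(H|E) = 0.15660 / 0.37800 = 0.414.

P(H | E) ≈ 0.414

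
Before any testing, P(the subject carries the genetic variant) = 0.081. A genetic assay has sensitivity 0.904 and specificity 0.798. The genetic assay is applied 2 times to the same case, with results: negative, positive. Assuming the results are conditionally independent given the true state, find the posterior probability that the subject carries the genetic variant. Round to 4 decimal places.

Posterior P(H) ≈ 0.0453

Let H be the event that the subject carries the genetic variant; start with P(H) = 0.081. P('positive'|H) = 0.904, P('positive'|¬H) = 0.202.
Update on result 1 ('negative'): P(H) ← 0.096·0.0810 / (0.096·0.0810 + 0.798·0.9190) = 0.0077760/0.74114 = 0.0105.
Update on result 2 ('positive'): P(H) ← 0.904·0.0105 / (0.904·0.0105 + 0.202·0.9895) = 0.0094847/0.20937 = 0.0453.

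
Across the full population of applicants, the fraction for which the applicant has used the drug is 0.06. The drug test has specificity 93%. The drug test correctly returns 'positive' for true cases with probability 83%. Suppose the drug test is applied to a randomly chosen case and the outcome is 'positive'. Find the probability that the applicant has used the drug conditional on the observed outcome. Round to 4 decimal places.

P(H | E) ≈ 0.4308

Let H be the event that the applicant has used the drug. P(H) = 0.06, so P(¬H) = 0.94. With E the 'positive' result, P(E|H) = 0.83 and P(E|¬H) = 0.07.
P(E) = 0.83·0.06 + 0.07·0.94 = 0.049800 + 0.065800 = 0.11560.
By Bayes' theorem, P(H|E) = 0.049800 / 0.11560 = 0.4308.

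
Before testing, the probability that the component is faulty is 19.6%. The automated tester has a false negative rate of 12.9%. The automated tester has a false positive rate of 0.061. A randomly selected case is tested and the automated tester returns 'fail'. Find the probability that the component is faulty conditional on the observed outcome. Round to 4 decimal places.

P(H | E) ≈ 0.7768

Write H for 'the component is faulty'. Prior odds H:¬H = 0.196/0.804 = 0.24378. For the 'fail' outcome, the likelihood ratio is 0.871/0.061 = 14.279.
Posterior odds = 0.24378 × 14.279 = 3.4809, so P(H|E) = 3.4809/(1+3.4809) = 0.7768.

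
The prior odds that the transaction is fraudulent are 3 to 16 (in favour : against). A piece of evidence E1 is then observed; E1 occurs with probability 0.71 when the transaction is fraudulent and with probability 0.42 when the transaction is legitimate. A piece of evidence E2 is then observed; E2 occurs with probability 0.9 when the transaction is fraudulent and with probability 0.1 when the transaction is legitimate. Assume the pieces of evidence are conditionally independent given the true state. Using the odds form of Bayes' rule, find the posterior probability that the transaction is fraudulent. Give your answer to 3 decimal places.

Posterior probability ≈ 0.740

Prior odds = 3/16 = 0.18750.
Likelihood ratio for E1 = 0.71/0.42 = 1.6905.
Likelihood ratio for E2 = 0.9/0.1 = 9.0000.
Posterior odds = prior odds × LR₁ × LR₂ = 2.8527.
Posterior probability = odds/(1+odds) = 2.8527/3.8527 = 0.740.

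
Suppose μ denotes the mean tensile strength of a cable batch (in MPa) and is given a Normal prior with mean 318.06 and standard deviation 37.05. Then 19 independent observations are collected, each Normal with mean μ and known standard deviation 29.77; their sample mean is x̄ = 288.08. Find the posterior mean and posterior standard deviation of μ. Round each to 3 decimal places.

Posterior mean ≈ 289.065; posterior SD ≈ 6.717

With known σ, the Normal prior is conjugate. Weight on the data is w = (n/σ²)/(n/σ² + 1/τ₀²) = 0.0214386/(0.0214386+0.00072849) = 0.96714.
Posterior mean = w·x̄ + (1−w)·μ₀ = 0.96714·288.08 + 0.032864·318.06 = 289.065. Posterior variance = 1/(0.0214386+0.00072849) = 45.1120, so SD = 6.717.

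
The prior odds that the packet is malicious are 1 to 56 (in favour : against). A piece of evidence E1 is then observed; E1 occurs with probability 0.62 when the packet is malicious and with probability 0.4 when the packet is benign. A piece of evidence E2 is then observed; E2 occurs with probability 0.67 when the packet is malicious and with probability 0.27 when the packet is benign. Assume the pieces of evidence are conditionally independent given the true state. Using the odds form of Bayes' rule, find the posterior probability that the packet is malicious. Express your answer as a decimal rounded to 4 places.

Prior odds = 1/56 = 0.017857. In log-odds, ln(0.017857) = -4.0254.
Add log likelihood ratios: ln(1.5500) + ln(2.4815) = 1.3471.
Posterior log-odds = -2.6782, so posterior odds = exp(-2.6782) = 0.068684. Converting, P(H|E) = 0.068684/1.0687 = 0.0643.

Posterior probability ≈ 0.0643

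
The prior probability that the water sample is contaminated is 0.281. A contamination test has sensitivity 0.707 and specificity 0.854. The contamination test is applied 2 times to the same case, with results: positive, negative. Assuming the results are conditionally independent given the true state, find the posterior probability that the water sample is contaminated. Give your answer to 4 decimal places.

Posterior P(H) ≈ 0.3937

With H the event that the water sample is contaminated, the joint likelihood of the observed sequence is P(data|H) = 0.707·0.293 = 0.20715 and P(data|¬H) = 0.146·0.854 = 0.12468.
Bayes: P(H|data) = 0.281·0.20715 / (0.281·0.20715 + 0.719·0.12468) = 0.058209/0.14786 = 0.3937.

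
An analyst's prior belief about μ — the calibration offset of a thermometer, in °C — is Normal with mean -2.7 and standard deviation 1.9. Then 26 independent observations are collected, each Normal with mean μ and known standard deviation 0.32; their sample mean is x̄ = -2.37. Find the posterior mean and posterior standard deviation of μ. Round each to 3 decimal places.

Posterior mean ≈ -2.370; posterior SD ≈ 0.063

With known σ, the Normal prior is conjugate. Weight on the data is w = (n/σ²)/(n/σ² + 1/τ₀²) = 253.906/(253.906+0.277008) = 0.99891.
Posterior mean = w·x̄ + (1−w)·μ₀ = 0.99891·-2.37 + 0.0010898·-2.7 = -2.370. Posterior variance = 1/(253.906+0.277008) = 0.00393417, so SD = 0.063.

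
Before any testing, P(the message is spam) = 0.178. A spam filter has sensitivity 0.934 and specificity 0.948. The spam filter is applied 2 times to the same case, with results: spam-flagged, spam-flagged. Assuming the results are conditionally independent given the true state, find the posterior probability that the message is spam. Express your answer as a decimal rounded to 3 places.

Posterior P(H) ≈ 0.986

With H the event that the message is spam, the joint likelihood of the observed sequence is P(data|H) = 0.934·0.934 = 0.87236 and P(data|¬H) = 0.052·0.052 = 0.0027040.
Bayes: P(H|data) = 0.178·0.87236 / (0.178·0.87236 + 0.822·0.0027040) = 0.15528/0.15750 = 0.9859.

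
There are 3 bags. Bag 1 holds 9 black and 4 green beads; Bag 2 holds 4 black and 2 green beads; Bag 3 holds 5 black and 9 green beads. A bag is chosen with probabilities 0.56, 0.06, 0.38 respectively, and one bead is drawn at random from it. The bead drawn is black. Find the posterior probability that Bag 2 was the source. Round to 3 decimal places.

P(black|Bag 1) = 0.6923; P(black|Bag 2) = 0.6667; P(black|Bag 3) = 0.3571.
Prior × likelihood for each source: 0.56·0.6923=0.3877, 0.06·0.6667=0.04000, 0.38·0.3571=0.1357. Summing gives P(black) = 0.56341.
P(Bag 2 | black) = 0.04000 / 0.56341 = 0.071.

Posterior probability ≈ 0.071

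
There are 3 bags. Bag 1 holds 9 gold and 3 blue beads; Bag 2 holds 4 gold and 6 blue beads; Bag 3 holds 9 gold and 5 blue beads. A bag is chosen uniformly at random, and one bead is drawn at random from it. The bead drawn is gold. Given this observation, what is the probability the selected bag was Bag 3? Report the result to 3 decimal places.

Tabulate prior·likelihood by source: [1] prior 0.333333, lik 0.75, product 0.2500; [2] prior 0.333333, lik 0.4, product 0.1333; [3] prior 0.333333, lik 0.6429, product 0.2143.
Normalizing constant = 0.59762; the posterior for Bag 3 is its product over the sum, 0.2143/0.59762 = 0.359.

Posterior probability ≈ 0.359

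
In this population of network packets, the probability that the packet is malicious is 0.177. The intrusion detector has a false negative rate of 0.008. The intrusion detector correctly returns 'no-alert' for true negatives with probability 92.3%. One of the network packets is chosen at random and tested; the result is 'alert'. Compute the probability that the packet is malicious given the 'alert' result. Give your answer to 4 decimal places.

Let H be the event that the packet is malicious. P(H) = 0.177, so P(¬H) = 0.823. With E the 'alert' result, P(E|H) = 0.992 and P(E|¬H) = 0.077.
P(E) = 0.992·0.177 + 0.077·0.823 = 0.17558 + 0.063371 = 0.23895.
By Bayes' theorem, P(H|E) = 0.17558 / 0.23895 = 0.7348.

P(H | E) ≈ 0.7348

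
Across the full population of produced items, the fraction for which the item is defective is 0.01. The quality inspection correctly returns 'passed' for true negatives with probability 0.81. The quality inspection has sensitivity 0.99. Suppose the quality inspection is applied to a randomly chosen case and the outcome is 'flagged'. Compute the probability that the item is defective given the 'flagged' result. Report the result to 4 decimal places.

Let H be the event that the item is defective. P(H) = 0.01, so P(¬H) = 0.99. With E the 'flagged' result, P(E|H) = 0.99 and P(E|¬H) = 0.19.
P(E) = 0.99·0.01 + 0.19·0.99 = 0.0099000 + 0.18810 = 0.19800.
By Bayes' theorem, P(H|E) = 0.0099000 / 0.19800 = 0.0500.

P(H | E) ≈ 0.0500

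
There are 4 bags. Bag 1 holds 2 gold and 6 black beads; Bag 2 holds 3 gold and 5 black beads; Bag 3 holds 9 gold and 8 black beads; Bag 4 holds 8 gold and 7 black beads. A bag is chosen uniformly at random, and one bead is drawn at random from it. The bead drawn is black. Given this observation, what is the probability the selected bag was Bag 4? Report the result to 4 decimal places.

Tabulate prior·likelihood by source: [1] prior 0.25, lik 0.75, product 0.1875; [2] prior 0.25, lik 0.625, product 0.1562; [3] prior 0.25, lik 0.4706, product 0.1176; [4] prior 0.25, lik 0.4667, product 0.1167.
Normalizing constant = 0.57806; the posterior for Bag 4 is its product over the sum, 0.1167/0.57806 = 0.2018.

Posterior probability ≈ 0.2018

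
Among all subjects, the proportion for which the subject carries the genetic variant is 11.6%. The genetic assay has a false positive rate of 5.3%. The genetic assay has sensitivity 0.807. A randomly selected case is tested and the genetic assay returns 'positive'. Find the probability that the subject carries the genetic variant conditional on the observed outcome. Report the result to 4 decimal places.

Let H be the event that the subject carries the genetic variant. P(H) = 0.116, so P(¬H) = 0.884. With E the 'positive' result, P(E|H) = 0.807 and P(E|¬H) = 0.053.
P(E) = 0.807·0.116 + 0.053·0.884 = 0.093612 + 0.046852 = 0.14046.
By Bayes' theorem, P(H|E) = 0.093612 / 0.14046 = 0.6664.

P(H | E) ≈ 0.6664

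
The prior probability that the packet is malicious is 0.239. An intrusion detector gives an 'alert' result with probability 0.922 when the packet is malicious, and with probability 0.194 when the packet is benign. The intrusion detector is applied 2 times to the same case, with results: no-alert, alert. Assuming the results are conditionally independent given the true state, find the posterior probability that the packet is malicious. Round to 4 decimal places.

With H the event that the packet is malicious, the joint likelihood of the observed sequence is P(data|H) = 0.078·0.922 = 0.071916 and P(data|¬H) = 0.806·0.194 = 0.15636.
Bayes: P(H|data) = 0.239·0.071916 / (0.239·0.071916 + 0.761·0.15636) = 0.017188/0.13618 = 0.1262.

Posterior P(H) ≈ 0.1262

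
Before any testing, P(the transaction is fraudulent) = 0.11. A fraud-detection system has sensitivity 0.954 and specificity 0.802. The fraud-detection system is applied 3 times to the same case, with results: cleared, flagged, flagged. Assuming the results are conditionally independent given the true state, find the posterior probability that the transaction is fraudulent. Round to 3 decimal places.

Let H be the event that the transaction is fraudulent; start with P(H) = 0.11. P('flagged'|H) = 0.954, P('flagged'|¬H) = 0.198.
Update on result 1 ('cleared'): P(H) ← 0.046·0.1100 / (0.046·0.1100 + 0.802·0.8900) = 0.0050600/0.71884 = 0.0070.
Update on result 2 ('flagged'): P(H) ← 0.954·0.0070 / (0.954·0.0070 + 0.198·0.9930) = 0.0067153/0.20332 = 0.0330.
Update on result 3 ('flagged'): P(H) ← 0.954·0.0330 / (0.954·0.0330 + 0.198·0.9670) = 0.031509/0.22297 = 0.1413.

Posterior P(H) ≈ 0.141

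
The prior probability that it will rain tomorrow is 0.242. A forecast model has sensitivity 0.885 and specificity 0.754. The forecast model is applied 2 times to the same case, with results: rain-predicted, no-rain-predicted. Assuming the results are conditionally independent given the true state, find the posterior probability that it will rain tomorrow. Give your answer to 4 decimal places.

With H the event that it will rain tomorrow, the joint likelihood of the observed sequence is P(data|H) = 0.885·0.115 = 0.10178 and P(data|¬H) = 0.246·0.754 = 0.18548.
Bayes: P(H|data) = 0.242·0.10178 / (0.242·0.10178 + 0.758·0.18548) = 0.024630/0.16523 = 0.1491.

Posterior P(H) ≈ 0.1491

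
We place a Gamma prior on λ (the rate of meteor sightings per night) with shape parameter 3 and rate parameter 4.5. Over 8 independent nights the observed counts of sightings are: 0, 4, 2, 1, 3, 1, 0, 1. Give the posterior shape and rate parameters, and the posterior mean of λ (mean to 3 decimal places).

Total count ∑xᵢ = 12 over n = 8 nights.
Gamma is conjugate to the Poisson likelihood: posterior is Gamma(shape = 3+12 = 15, rate = 4.5+8 = 12.5).
E[λ | data] = 15/12.5 = 1.200.

Posterior: Gamma(shape=15, rate=12.5); mean ≈ 1.200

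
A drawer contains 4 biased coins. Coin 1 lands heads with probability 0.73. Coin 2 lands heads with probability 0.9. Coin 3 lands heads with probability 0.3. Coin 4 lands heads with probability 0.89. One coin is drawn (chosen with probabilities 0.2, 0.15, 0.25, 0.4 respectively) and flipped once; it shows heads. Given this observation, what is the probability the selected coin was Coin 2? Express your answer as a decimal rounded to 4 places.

Posterior probability ≈ 0.1896

P(heads|C1) = 0.73; P(heads|C2) = 0.9; P(heads|C3) = 0.3; P(heads|C4) = 0.89.
Prior × likelihood for each source: 0.2·0.73=0.1460, 0.15·0.9=0.1350, 0.25·0.3=0.07500, 0.4·0.89=0.3560. Summing gives P(heads) = 0.71200.
P(Coin 2 | heads) = 0.1350 / 0.71200 = 0.1896.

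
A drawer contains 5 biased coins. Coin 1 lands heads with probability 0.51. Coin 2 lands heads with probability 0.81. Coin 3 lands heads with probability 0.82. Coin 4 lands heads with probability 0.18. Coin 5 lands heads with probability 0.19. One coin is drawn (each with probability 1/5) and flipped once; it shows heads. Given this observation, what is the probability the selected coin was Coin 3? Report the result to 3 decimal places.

P(heads|C1) = 0.51; P(heads|C2) = 0.81; P(heads|C3) = 0.82; P(heads|C4) = 0.18; P(heads|C5) = 0.19.
Prior × likelihood for each source: 0.2·0.51=0.1020, 0.2·0.81=0.1620, 0.2·0.82=0.1640, 0.2·0.18=0.03600, 0.2·0.19=0.03800. Summing gives P(heads) = 0.50200.
P(Coin 3 | heads) = 0.1640 / 0.50200 = 0.327.

Posterior probability ≈ 0.327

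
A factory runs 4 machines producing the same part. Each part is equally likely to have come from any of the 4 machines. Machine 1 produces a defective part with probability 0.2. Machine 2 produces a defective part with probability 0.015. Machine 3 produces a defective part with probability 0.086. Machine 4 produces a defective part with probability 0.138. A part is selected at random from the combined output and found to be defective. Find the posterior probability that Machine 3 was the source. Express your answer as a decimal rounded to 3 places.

P(defective|M1) = 0.2; P(defective|M2) = 0.015; P(defective|M3) = 0.086; P(defective|M4) = 0.138.
Prior × likelihood for each source: 0.25·0.2=0.05000, 0.25·0.015=0.003750, 0.25·0.086=0.02150, 0.25·0.138=0.03450. Summing gives P(defective) = 0.10975.
P(Machine 3 | defective) = 0.02150 / 0.10975 = 0.196.

Posterior probability ≈ 0.196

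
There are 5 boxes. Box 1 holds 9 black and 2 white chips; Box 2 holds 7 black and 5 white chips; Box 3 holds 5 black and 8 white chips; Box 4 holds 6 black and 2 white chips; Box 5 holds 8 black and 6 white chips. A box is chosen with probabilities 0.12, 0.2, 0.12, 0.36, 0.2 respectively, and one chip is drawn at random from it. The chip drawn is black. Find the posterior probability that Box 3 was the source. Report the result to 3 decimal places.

P(black|Box 1) = 0.8182; P(black|Box 2) = 0.5833; P(black|Box 3) = 0.3846; P(black|Box 4) = 0.75; P(black|Box 5) = 0.5714.
Prior × likelihood for each source: 0.12·0.8182=0.09818, 0.2·0.5833=0.1167, 0.12·0.3846=0.04615, 0.36·0.75=0.2700, 0.2·0.5714=0.1143. Summing gives P(black) = 0.64529.
P(Box 3 | black) = 0.04615 / 0.64529 = 0.072.

Posterior probability ≈ 0.072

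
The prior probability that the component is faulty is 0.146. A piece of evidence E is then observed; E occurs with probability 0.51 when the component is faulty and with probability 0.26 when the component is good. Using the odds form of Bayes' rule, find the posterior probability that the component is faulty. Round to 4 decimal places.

Prior odds = 0.146/(1−0.146) = 0.17096.
Likelihood ratio for E = 0.51/0.26 = 1.9615.
Posterior odds = prior odds × LR = 0.33534.
Posterior probability = odds/(1+odds) = 0.33534/1.3353 = 0.2511.

Posterior probability ≈ 0.2511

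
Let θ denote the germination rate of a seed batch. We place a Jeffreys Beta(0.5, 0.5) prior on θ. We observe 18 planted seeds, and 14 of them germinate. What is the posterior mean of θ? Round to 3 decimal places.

Posterior mean ≈ 0.763

Observing 14 successes and 4 failures updates Beta(0.5, 0.5) by adding the success and failure counts to the two shape parameters: α = 0.5+14 = 14.5, β = 0.5+4 = 4.5.
Posterior mean = α/(α+β) = 14.5/19 = 0.763.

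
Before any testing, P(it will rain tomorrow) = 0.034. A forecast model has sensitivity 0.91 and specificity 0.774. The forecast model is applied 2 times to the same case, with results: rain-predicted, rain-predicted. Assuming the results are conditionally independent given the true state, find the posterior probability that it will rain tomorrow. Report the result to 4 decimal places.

Let H be the event that it will rain tomorrow; start with P(H) = 0.034. P('rain-predicted'|H) = 0.91, P('rain-predicted'|¬H) = 0.226.
Update on result 1 ('rain-predicted'): P(H) ← 0.91·0.0340 / (0.91·0.0340 + 0.226·0.9660) = 0.030940/0.24926 = 0.1241.
Update on result 2 ('rain-predicted'): P(H) ← 0.91·0.1241 / (0.91·0.1241 + 0.226·0.8759) = 0.11296/0.31090 = 0.3633.

Posterior P(H) ≈ 0.3633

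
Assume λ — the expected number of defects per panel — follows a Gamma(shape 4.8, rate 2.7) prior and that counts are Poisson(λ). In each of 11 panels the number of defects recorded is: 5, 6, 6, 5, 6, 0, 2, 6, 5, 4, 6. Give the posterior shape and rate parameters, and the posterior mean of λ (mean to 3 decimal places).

The Poisson likelihood adds the total count to the shape and the number of exposure periods to the rate. Here ∑xᵢ = 51 and n = 11, so shape 4.8→55.8 and rate 2.7→13.7.
Posterior mean = shape/rate = 55.8/13.7 = 4.073.

Posterior: Gamma(shape=55.8, rate=13.7); mean ≈ 4.073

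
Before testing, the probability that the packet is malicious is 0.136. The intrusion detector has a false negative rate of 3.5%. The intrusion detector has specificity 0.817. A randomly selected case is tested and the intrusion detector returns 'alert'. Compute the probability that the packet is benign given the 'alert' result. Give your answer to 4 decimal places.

Write H for 'the packet is malicious'. Prior odds H:¬H = 0.136/0.864 = 0.15741. For the 'alert' outcome, the likelihood ratio is 0.965/0.183 = 5.2732.
Posterior odds = 0.15741 × 5.2732 = 0.83004, so P(H|E) = 0.83004/(1+0.83004) = 0.4536. Then P(¬H|E) = 1 − 0.4536 = 0.5464.

P(¬H | E) ≈ 0.5464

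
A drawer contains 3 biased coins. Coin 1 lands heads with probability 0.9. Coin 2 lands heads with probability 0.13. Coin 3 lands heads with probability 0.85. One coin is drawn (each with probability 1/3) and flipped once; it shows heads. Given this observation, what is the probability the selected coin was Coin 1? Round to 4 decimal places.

Tabulate prior·likelihood by source: [1] prior 0.333333, lik 0.9, product 0.3000; [2] prior 0.333333, lik 0.13, product 0.04333; [3] prior 0.333333, lik 0.85, product 0.2833.
Normalizing constant = 0.62667; the posterior for Coin 1 is its product over the sum, 0.3000/0.62667 = 0.4787.

Posterior probability ≈ 0.4787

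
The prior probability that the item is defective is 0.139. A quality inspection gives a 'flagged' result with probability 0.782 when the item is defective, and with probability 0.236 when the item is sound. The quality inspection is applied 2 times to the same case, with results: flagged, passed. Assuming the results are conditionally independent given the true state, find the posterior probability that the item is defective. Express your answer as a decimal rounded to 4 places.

Let H be the event that the item is defective; start with P(H) = 0.139. P('flagged'|H) = 0.782, P('flagged'|¬H) = 0.236.
Update on result 1 ('flagged'): P(H) ← 0.782·0.1390 / (0.782·0.1390 + 0.236·0.8610) = 0.10870/0.31189 = 0.3485.
Update on result 2 ('passed'): P(H) ← 0.218·0.3485 / (0.218·0.3485 + 0.764·0.6515) = 0.075975/0.57371 = 0.1324.

Posterior P(H) ≈ 0.1324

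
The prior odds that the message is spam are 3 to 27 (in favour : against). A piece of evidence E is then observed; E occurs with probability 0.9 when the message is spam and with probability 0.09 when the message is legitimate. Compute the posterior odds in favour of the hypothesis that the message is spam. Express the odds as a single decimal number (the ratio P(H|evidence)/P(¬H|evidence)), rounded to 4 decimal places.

Posterior odds ≈ 1.1111

Prior odds = 3/27 = 0.11111.
Likelihood ratio for E = 0.9/0.09 = 10.000.
Posterior odds = prior odds × LR = 1.1111.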